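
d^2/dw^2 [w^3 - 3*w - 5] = 6*w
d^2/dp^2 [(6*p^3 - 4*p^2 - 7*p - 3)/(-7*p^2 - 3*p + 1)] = 2*(163*p^3 + 579*p^2 + 318*p + 73)/(343*p^6 + 441*p^5 + 42*p^4 - 99*p^3 - 6*p^2 + 9*p - 1)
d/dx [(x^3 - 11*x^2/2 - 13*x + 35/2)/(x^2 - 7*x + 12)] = (2*x^4 - 28*x^3 + 175*x^2 - 334*x - 67)/(2*(x^4 - 14*x^3 + 73*x^2 - 168*x + 144))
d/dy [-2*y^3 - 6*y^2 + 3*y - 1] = -6*y^2 - 12*y + 3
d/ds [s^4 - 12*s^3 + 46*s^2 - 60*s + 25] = 4*s^3 - 36*s^2 + 92*s - 60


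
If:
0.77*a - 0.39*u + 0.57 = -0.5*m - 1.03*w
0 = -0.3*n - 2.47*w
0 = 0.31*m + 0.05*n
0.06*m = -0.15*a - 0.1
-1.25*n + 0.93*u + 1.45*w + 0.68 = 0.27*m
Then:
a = -0.64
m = -0.07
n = 0.46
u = -0.04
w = -0.06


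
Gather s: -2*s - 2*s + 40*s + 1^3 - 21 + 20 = 36*s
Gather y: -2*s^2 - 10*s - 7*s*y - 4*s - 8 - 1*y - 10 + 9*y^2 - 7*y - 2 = -2*s^2 - 14*s + 9*y^2 + y*(-7*s - 8) - 20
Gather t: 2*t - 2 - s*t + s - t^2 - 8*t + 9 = s - t^2 + t*(-s - 6) + 7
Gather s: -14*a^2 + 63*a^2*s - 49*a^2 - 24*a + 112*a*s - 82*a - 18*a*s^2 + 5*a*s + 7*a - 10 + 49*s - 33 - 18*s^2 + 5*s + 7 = -63*a^2 - 99*a + s^2*(-18*a - 18) + s*(63*a^2 + 117*a + 54) - 36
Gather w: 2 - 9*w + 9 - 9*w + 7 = 18 - 18*w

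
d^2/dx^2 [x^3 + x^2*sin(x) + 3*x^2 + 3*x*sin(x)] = -x^2*sin(x) - 3*x*sin(x) + 4*x*cos(x) + 6*x + 2*sin(x) + 6*cos(x) + 6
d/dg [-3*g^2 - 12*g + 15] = -6*g - 12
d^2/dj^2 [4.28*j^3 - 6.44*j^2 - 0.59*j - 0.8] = 25.68*j - 12.88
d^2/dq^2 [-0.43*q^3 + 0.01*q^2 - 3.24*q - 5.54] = 0.02 - 2.58*q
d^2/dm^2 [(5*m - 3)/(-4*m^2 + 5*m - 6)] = 2*(-(5*m - 3)*(8*m - 5)^2 + (60*m - 37)*(4*m^2 - 5*m + 6))/(4*m^2 - 5*m + 6)^3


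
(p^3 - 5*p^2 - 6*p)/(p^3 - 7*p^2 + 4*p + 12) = p/(p - 2)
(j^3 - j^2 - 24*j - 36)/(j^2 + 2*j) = j - 3 - 18/j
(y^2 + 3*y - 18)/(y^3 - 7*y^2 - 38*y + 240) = (y - 3)/(y^2 - 13*y + 40)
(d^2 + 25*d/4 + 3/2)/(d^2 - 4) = (4*d^2 + 25*d + 6)/(4*(d^2 - 4))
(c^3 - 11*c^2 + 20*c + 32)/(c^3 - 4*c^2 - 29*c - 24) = (c - 4)/(c + 3)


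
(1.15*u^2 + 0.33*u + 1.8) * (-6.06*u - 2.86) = -6.969*u^3 - 5.2888*u^2 - 11.8518*u - 5.148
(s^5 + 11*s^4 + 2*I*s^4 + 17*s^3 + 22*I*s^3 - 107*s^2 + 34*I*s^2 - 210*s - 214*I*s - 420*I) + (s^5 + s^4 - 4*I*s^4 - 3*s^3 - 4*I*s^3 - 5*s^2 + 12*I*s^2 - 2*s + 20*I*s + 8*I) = 2*s^5 + 12*s^4 - 2*I*s^4 + 14*s^3 + 18*I*s^3 - 112*s^2 + 46*I*s^2 - 212*s - 194*I*s - 412*I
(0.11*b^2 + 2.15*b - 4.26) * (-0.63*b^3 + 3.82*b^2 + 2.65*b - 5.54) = -0.0693*b^5 - 0.9343*b^4 + 11.1883*b^3 - 11.1851*b^2 - 23.2*b + 23.6004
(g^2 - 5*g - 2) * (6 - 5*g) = -5*g^3 + 31*g^2 - 20*g - 12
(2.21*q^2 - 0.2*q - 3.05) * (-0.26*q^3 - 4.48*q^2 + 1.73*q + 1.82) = -0.5746*q^5 - 9.8488*q^4 + 5.5123*q^3 + 17.3402*q^2 - 5.6405*q - 5.551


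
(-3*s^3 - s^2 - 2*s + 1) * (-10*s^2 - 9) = 30*s^5 + 10*s^4 + 47*s^3 - s^2 + 18*s - 9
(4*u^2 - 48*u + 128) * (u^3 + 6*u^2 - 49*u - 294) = 4*u^5 - 24*u^4 - 356*u^3 + 1944*u^2 + 7840*u - 37632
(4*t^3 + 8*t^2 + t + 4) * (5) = 20*t^3 + 40*t^2 + 5*t + 20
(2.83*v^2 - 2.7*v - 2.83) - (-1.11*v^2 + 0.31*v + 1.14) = 3.94*v^2 - 3.01*v - 3.97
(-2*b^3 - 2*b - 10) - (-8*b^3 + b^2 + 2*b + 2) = 6*b^3 - b^2 - 4*b - 12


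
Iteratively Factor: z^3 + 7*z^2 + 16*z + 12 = (z + 2)*(z^2 + 5*z + 6) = (z + 2)^2*(z + 3)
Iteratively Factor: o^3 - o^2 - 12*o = (o)*(o^2 - o - 12) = o*(o + 3)*(o - 4)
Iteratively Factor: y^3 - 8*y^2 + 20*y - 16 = (y - 2)*(y^2 - 6*y + 8) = (y - 4)*(y - 2)*(y - 2)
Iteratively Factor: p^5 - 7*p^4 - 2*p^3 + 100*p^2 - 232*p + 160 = (p - 5)*(p^4 - 2*p^3 - 12*p^2 + 40*p - 32) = (p - 5)*(p - 2)*(p^3 - 12*p + 16) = (p - 5)*(p - 2)*(p + 4)*(p^2 - 4*p + 4) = (p - 5)*(p - 2)^2*(p + 4)*(p - 2)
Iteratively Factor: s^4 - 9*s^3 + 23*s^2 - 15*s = (s - 1)*(s^3 - 8*s^2 + 15*s) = (s - 5)*(s - 1)*(s^2 - 3*s) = (s - 5)*(s - 3)*(s - 1)*(s)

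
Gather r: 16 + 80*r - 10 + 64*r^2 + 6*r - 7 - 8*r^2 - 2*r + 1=56*r^2 + 84*r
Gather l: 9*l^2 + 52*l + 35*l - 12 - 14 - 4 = 9*l^2 + 87*l - 30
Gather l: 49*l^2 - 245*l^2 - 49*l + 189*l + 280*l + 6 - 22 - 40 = -196*l^2 + 420*l - 56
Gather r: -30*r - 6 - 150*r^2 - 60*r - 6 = -150*r^2 - 90*r - 12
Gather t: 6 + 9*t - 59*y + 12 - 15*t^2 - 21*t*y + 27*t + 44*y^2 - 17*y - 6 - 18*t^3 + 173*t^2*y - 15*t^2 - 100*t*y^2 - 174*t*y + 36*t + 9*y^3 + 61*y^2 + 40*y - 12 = -18*t^3 + t^2*(173*y - 30) + t*(-100*y^2 - 195*y + 72) + 9*y^3 + 105*y^2 - 36*y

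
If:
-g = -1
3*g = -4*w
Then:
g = 1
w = -3/4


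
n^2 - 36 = (n - 6)*(n + 6)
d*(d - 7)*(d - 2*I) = d^3 - 7*d^2 - 2*I*d^2 + 14*I*d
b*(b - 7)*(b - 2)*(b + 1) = b^4 - 8*b^3 + 5*b^2 + 14*b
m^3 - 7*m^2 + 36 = (m - 6)*(m - 3)*(m + 2)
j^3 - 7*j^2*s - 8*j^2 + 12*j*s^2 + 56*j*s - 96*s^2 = (j - 8)*(j - 4*s)*(j - 3*s)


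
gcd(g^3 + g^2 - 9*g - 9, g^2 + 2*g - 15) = g - 3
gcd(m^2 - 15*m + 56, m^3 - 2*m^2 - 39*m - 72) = m - 8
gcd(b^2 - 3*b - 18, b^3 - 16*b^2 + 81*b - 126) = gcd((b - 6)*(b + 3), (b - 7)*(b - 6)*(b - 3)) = b - 6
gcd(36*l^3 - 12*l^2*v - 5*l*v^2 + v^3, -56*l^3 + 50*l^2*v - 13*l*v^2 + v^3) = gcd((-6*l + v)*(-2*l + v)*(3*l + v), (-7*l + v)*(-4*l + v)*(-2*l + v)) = -2*l + v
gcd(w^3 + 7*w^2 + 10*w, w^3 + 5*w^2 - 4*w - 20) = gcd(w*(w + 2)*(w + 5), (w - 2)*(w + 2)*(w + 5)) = w^2 + 7*w + 10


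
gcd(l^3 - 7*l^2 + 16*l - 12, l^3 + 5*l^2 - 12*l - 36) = l - 3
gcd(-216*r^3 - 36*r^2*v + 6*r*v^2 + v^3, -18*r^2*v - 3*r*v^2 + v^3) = 6*r - v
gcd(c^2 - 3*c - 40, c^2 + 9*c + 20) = c + 5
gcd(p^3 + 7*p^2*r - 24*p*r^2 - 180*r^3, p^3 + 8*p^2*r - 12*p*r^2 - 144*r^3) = p^2 + 12*p*r + 36*r^2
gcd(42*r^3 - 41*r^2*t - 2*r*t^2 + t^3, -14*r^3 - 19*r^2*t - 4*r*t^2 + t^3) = 7*r - t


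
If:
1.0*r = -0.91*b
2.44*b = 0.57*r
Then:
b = 0.00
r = 0.00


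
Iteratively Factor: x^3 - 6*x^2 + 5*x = (x)*(x^2 - 6*x + 5) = x*(x - 1)*(x - 5)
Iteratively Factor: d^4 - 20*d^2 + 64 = (d + 4)*(d^3 - 4*d^2 - 4*d + 16) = (d - 4)*(d + 4)*(d^2 - 4) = (d - 4)*(d - 2)*(d + 4)*(d + 2)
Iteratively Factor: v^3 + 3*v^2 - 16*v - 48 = (v + 3)*(v^2 - 16) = (v - 4)*(v + 3)*(v + 4)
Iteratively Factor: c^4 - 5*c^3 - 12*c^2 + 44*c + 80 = (c - 4)*(c^3 - c^2 - 16*c - 20) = (c - 4)*(c + 2)*(c^2 - 3*c - 10) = (c - 5)*(c - 4)*(c + 2)*(c + 2)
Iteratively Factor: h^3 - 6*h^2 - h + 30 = (h + 2)*(h^2 - 8*h + 15) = (h - 3)*(h + 2)*(h - 5)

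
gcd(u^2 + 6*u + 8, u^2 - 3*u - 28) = u + 4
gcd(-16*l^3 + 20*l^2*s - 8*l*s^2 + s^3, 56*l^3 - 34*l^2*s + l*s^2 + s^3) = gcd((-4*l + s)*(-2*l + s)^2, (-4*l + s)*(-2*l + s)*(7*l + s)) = 8*l^2 - 6*l*s + s^2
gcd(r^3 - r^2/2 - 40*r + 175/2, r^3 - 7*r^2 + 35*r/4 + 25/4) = r^2 - 15*r/2 + 25/2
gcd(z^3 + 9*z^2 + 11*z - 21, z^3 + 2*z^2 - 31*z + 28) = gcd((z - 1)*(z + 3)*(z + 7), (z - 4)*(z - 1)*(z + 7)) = z^2 + 6*z - 7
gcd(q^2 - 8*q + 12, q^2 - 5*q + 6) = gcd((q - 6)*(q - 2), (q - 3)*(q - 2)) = q - 2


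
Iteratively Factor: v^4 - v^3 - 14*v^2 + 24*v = (v)*(v^3 - v^2 - 14*v + 24) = v*(v + 4)*(v^2 - 5*v + 6) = v*(v - 2)*(v + 4)*(v - 3)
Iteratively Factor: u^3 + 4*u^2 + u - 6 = (u - 1)*(u^2 + 5*u + 6) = (u - 1)*(u + 3)*(u + 2)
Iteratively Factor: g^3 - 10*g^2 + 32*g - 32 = (g - 4)*(g^2 - 6*g + 8) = (g - 4)^2*(g - 2)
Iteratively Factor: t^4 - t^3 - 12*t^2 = (t)*(t^3 - t^2 - 12*t) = t*(t + 3)*(t^2 - 4*t) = t^2*(t + 3)*(t - 4)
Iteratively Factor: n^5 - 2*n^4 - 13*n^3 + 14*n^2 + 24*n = (n + 1)*(n^4 - 3*n^3 - 10*n^2 + 24*n) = n*(n + 1)*(n^3 - 3*n^2 - 10*n + 24) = n*(n + 1)*(n + 3)*(n^2 - 6*n + 8) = n*(n - 4)*(n + 1)*(n + 3)*(n - 2)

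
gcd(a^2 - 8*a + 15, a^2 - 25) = a - 5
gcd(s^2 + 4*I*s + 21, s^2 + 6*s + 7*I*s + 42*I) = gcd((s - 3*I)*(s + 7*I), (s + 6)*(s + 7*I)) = s + 7*I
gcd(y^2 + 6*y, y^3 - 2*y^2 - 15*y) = y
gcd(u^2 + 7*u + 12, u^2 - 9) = u + 3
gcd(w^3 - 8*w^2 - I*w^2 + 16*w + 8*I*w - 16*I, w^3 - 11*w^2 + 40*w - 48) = w^2 - 8*w + 16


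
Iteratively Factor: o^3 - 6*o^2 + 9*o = (o - 3)*(o^2 - 3*o) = o*(o - 3)*(o - 3)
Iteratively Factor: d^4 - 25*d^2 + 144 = (d - 3)*(d^3 + 3*d^2 - 16*d - 48) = (d - 3)*(d + 4)*(d^2 - d - 12) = (d - 4)*(d - 3)*(d + 4)*(d + 3)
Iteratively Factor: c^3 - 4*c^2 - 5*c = (c + 1)*(c^2 - 5*c) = (c - 5)*(c + 1)*(c)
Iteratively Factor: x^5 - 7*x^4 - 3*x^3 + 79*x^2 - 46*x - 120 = (x + 1)*(x^4 - 8*x^3 + 5*x^2 + 74*x - 120) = (x - 2)*(x + 1)*(x^3 - 6*x^2 - 7*x + 60) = (x - 4)*(x - 2)*(x + 1)*(x^2 - 2*x - 15) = (x - 4)*(x - 2)*(x + 1)*(x + 3)*(x - 5)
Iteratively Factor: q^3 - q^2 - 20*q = (q)*(q^2 - q - 20) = q*(q + 4)*(q - 5)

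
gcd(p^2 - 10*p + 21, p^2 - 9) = p - 3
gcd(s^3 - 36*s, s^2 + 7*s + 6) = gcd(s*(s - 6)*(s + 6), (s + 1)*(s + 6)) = s + 6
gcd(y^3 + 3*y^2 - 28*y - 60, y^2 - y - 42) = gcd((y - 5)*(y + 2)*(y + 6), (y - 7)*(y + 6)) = y + 6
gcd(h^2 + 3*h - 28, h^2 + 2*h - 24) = h - 4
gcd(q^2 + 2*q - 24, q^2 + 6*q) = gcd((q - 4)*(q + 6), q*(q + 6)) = q + 6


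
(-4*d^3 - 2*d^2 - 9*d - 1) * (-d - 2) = 4*d^4 + 10*d^3 + 13*d^2 + 19*d + 2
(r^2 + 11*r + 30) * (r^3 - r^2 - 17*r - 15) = r^5 + 10*r^4 + 2*r^3 - 232*r^2 - 675*r - 450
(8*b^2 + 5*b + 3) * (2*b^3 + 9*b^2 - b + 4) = 16*b^5 + 82*b^4 + 43*b^3 + 54*b^2 + 17*b + 12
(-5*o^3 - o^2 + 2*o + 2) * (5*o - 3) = -25*o^4 + 10*o^3 + 13*o^2 + 4*o - 6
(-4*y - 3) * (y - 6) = -4*y^2 + 21*y + 18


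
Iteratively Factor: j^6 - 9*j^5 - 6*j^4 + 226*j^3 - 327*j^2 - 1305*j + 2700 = (j + 3)*(j^5 - 12*j^4 + 30*j^3 + 136*j^2 - 735*j + 900) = (j - 3)*(j + 3)*(j^4 - 9*j^3 + 3*j^2 + 145*j - 300) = (j - 3)^2*(j + 3)*(j^3 - 6*j^2 - 15*j + 100) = (j - 5)*(j - 3)^2*(j + 3)*(j^2 - j - 20) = (j - 5)*(j - 3)^2*(j + 3)*(j + 4)*(j - 5)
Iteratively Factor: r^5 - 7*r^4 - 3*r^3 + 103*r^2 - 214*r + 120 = (r - 1)*(r^4 - 6*r^3 - 9*r^2 + 94*r - 120) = (r - 1)*(r + 4)*(r^3 - 10*r^2 + 31*r - 30) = (r - 2)*(r - 1)*(r + 4)*(r^2 - 8*r + 15) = (r - 3)*(r - 2)*(r - 1)*(r + 4)*(r - 5)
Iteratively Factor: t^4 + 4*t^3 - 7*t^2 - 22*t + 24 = (t + 4)*(t^3 - 7*t + 6) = (t - 2)*(t + 4)*(t^2 + 2*t - 3) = (t - 2)*(t + 3)*(t + 4)*(t - 1)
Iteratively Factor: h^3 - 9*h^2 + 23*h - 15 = (h - 1)*(h^2 - 8*h + 15) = (h - 3)*(h - 1)*(h - 5)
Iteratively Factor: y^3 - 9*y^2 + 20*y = (y)*(y^2 - 9*y + 20) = y*(y - 5)*(y - 4)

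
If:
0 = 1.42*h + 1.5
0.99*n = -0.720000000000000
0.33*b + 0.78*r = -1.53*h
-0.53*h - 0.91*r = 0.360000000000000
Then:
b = 4.38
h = -1.06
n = -0.73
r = 0.22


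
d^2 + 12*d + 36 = (d + 6)^2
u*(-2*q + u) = -2*q*u + u^2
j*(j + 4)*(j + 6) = j^3 + 10*j^2 + 24*j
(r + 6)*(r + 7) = r^2 + 13*r + 42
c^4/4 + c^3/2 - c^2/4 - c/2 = c*(c/2 + 1/2)*(c/2 + 1)*(c - 1)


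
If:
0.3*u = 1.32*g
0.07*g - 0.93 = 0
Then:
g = 13.29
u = 58.46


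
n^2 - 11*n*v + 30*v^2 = (n - 6*v)*(n - 5*v)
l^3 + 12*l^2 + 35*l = l*(l + 5)*(l + 7)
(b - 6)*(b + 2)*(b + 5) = b^3 + b^2 - 32*b - 60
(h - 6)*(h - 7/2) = h^2 - 19*h/2 + 21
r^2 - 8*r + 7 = (r - 7)*(r - 1)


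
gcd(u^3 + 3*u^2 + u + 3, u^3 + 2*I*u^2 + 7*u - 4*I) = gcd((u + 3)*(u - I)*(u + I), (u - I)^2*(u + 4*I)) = u - I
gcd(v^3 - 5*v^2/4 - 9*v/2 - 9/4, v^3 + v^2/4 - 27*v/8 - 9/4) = v + 3/4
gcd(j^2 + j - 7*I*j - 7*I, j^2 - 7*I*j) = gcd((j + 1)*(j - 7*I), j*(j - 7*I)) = j - 7*I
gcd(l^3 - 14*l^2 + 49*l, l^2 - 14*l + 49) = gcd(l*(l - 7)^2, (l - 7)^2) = l^2 - 14*l + 49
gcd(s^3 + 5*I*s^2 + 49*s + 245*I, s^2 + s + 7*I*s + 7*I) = s + 7*I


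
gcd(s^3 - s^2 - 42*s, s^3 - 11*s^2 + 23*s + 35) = s - 7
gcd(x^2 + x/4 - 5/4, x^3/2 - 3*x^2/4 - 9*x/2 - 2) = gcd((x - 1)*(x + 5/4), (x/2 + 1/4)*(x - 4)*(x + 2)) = 1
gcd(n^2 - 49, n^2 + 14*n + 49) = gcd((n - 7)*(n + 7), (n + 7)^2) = n + 7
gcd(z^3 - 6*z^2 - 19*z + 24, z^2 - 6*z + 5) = z - 1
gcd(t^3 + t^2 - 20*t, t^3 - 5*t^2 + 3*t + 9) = 1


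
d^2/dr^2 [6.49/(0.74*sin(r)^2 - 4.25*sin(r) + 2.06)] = (-14.215696*sin(r)^4 + 61.23315*sin(r)^3 - 56.328657*sin(r)^2 - 179.28625*sin(r) + 214.664538)/(0.74*sin(r)^2 - 4.25*sin(r) + 2.06)^3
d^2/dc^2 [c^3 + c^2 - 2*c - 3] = 6*c + 2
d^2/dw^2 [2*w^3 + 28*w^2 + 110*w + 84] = 12*w + 56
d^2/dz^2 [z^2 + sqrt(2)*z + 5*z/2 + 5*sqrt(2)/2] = 2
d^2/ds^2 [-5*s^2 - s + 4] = -10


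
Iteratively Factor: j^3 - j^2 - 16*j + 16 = (j + 4)*(j^2 - 5*j + 4) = (j - 1)*(j + 4)*(j - 4)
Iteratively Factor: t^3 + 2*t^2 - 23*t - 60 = (t + 4)*(t^2 - 2*t - 15) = (t - 5)*(t + 4)*(t + 3)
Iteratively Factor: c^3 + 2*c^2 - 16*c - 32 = (c + 2)*(c^2 - 16) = (c - 4)*(c + 2)*(c + 4)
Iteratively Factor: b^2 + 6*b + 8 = (b + 4)*(b + 2)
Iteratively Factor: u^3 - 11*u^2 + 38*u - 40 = (u - 2)*(u^2 - 9*u + 20) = (u - 5)*(u - 2)*(u - 4)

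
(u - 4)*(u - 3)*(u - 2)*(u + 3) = u^4 - 6*u^3 - u^2 + 54*u - 72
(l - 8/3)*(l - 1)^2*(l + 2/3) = l^4 - 4*l^3 + 29*l^2/9 + 14*l/9 - 16/9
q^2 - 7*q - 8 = (q - 8)*(q + 1)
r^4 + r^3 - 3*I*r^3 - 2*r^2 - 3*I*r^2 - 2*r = r*(r + 1)*(r - 2*I)*(r - I)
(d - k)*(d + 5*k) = d^2 + 4*d*k - 5*k^2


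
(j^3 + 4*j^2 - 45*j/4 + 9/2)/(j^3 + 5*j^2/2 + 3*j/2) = (4*j^3 + 16*j^2 - 45*j + 18)/(2*j*(2*j^2 + 5*j + 3))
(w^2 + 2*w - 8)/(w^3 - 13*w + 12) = (w - 2)/(w^2 - 4*w + 3)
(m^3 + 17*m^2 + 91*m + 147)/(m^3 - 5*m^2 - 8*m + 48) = (m^2 + 14*m + 49)/(m^2 - 8*m + 16)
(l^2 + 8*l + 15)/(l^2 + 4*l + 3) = (l + 5)/(l + 1)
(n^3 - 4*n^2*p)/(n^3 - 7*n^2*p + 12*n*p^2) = n/(n - 3*p)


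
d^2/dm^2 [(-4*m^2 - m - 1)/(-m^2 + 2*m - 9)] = 2*(9*m^3 - 105*m^2 - 33*m + 337)/(m^6 - 6*m^5 + 39*m^4 - 116*m^3 + 351*m^2 - 486*m + 729)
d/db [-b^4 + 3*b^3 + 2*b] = -4*b^3 + 9*b^2 + 2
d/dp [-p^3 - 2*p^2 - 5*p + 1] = -3*p^2 - 4*p - 5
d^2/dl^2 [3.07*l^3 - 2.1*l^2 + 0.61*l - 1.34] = 18.42*l - 4.2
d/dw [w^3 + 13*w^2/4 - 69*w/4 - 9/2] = 3*w^2 + 13*w/2 - 69/4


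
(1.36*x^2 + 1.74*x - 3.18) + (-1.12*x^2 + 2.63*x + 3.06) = 0.24*x^2 + 4.37*x - 0.12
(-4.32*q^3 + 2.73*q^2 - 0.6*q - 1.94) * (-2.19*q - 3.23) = 9.4608*q^4 + 7.9749*q^3 - 7.5039*q^2 + 6.1866*q + 6.2662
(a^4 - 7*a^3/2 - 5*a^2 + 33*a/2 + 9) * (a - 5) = a^5 - 17*a^4/2 + 25*a^3/2 + 83*a^2/2 - 147*a/2 - 45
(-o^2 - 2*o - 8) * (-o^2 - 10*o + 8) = o^4 + 12*o^3 + 20*o^2 + 64*o - 64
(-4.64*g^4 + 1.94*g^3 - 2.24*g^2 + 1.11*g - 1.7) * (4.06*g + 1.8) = -18.8384*g^5 - 0.475600000000001*g^4 - 5.6024*g^3 + 0.474599999999999*g^2 - 4.904*g - 3.06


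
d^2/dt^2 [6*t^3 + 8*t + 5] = 36*t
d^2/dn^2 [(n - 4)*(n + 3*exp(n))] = 3*n*exp(n) - 6*exp(n) + 2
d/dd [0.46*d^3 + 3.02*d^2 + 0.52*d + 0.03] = 1.38*d^2 + 6.04*d + 0.52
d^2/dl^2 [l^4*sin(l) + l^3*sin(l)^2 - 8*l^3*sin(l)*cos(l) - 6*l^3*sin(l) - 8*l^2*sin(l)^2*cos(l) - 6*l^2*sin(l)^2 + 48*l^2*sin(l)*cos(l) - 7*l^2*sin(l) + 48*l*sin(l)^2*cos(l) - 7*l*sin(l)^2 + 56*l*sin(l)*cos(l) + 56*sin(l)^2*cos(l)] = -l^4*sin(l) + 6*l^3*sin(l) + 16*l^3*sin(2*l) + 8*l^3*cos(l) + 2*l^3*cos(2*l) + 19*l^2*sin(l) - 90*l^2*sin(2*l) - 34*l^2*cos(l) - 60*l^2*cos(2*l) - 18*l^2*cos(3*l) - 28*l*sin(l) - 160*l*sin(2*l) - 24*l*sin(3*l) - 40*l*cos(l) + 175*l*cos(2*l) + 108*l*cos(3*l) + 3*l - 38*sin(l) + 34*sin(2*l) + 72*sin(3*l) - 18*cos(l) + 118*cos(2*l) + 130*cos(3*l) - 6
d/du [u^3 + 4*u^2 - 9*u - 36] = 3*u^2 + 8*u - 9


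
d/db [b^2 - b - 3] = 2*b - 1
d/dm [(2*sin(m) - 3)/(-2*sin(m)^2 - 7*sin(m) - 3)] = (4*sin(m)^2 - 12*sin(m) - 27)*cos(m)/((sin(m) + 3)^2*(2*sin(m) + 1)^2)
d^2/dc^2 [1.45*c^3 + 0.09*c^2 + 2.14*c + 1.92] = 8.7*c + 0.18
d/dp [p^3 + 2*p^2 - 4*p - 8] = 3*p^2 + 4*p - 4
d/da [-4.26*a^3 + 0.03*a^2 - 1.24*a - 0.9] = -12.78*a^2 + 0.06*a - 1.24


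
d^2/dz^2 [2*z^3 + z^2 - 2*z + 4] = 12*z + 2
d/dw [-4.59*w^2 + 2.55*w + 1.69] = 2.55 - 9.18*w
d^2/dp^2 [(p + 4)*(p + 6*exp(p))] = 6*p*exp(p) + 36*exp(p) + 2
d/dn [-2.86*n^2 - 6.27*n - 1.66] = -5.72*n - 6.27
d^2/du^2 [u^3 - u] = 6*u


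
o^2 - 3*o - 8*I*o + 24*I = (o - 3)*(o - 8*I)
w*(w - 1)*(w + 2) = w^3 + w^2 - 2*w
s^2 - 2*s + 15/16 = (s - 5/4)*(s - 3/4)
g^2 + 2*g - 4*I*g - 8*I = (g + 2)*(g - 4*I)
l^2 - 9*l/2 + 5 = (l - 5/2)*(l - 2)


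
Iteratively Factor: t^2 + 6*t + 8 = (t + 2)*(t + 4)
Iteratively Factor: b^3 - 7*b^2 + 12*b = (b - 4)*(b^2 - 3*b) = (b - 4)*(b - 3)*(b)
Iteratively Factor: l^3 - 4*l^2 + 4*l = (l - 2)*(l^2 - 2*l) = l*(l - 2)*(l - 2)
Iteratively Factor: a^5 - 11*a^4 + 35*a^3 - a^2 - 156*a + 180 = (a - 5)*(a^4 - 6*a^3 + 5*a^2 + 24*a - 36) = (a - 5)*(a + 2)*(a^3 - 8*a^2 + 21*a - 18) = (a - 5)*(a - 2)*(a + 2)*(a^2 - 6*a + 9) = (a - 5)*(a - 3)*(a - 2)*(a + 2)*(a - 3)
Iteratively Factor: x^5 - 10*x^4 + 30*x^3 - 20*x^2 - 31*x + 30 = (x - 2)*(x^4 - 8*x^3 + 14*x^2 + 8*x - 15) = (x - 5)*(x - 2)*(x^3 - 3*x^2 - x + 3) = (x - 5)*(x - 2)*(x - 1)*(x^2 - 2*x - 3) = (x - 5)*(x - 3)*(x - 2)*(x - 1)*(x + 1)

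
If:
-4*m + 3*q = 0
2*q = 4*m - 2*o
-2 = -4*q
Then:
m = 3/8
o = 1/4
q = 1/2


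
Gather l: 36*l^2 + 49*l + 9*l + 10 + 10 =36*l^2 + 58*l + 20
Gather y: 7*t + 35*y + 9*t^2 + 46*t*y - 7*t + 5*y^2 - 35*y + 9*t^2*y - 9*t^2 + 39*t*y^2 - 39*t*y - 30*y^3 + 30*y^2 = -30*y^3 + y^2*(39*t + 35) + y*(9*t^2 + 7*t)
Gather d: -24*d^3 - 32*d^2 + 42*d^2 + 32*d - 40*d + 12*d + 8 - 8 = -24*d^3 + 10*d^2 + 4*d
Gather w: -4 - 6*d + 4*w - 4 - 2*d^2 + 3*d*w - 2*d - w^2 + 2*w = -2*d^2 - 8*d - w^2 + w*(3*d + 6) - 8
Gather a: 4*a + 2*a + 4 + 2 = 6*a + 6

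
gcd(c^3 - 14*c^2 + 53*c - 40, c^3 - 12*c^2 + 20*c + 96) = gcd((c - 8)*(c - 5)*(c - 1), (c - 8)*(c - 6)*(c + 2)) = c - 8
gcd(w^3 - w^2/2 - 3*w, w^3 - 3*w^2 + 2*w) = w^2 - 2*w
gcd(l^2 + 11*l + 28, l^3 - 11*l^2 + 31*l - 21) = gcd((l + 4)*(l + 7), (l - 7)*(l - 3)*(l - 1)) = 1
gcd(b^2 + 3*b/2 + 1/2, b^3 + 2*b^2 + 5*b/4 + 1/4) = b^2 + 3*b/2 + 1/2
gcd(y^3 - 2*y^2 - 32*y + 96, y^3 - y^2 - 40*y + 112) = y^2 - 8*y + 16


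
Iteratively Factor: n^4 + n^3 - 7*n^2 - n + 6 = (n + 3)*(n^3 - 2*n^2 - n + 2) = (n + 1)*(n + 3)*(n^2 - 3*n + 2) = (n - 2)*(n + 1)*(n + 3)*(n - 1)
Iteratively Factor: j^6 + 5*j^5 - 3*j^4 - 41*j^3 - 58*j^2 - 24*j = (j - 3)*(j^5 + 8*j^4 + 21*j^3 + 22*j^2 + 8*j) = (j - 3)*(j + 4)*(j^4 + 4*j^3 + 5*j^2 + 2*j) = j*(j - 3)*(j + 4)*(j^3 + 4*j^2 + 5*j + 2) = j*(j - 3)*(j + 1)*(j + 4)*(j^2 + 3*j + 2) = j*(j - 3)*(j + 1)*(j + 2)*(j + 4)*(j + 1)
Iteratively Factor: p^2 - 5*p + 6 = (p - 2)*(p - 3)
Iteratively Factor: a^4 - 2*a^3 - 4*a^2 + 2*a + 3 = (a - 1)*(a^3 - a^2 - 5*a - 3) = (a - 3)*(a - 1)*(a^2 + 2*a + 1) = (a - 3)*(a - 1)*(a + 1)*(a + 1)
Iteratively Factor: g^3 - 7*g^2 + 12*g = (g - 3)*(g^2 - 4*g) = g*(g - 3)*(g - 4)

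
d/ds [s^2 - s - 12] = 2*s - 1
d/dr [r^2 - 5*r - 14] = 2*r - 5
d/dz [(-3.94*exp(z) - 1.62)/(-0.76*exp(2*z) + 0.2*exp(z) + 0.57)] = (-(1.52*exp(z) - 0.2)*(3.94*exp(z) + 1.62) + 2.9944*exp(2*z) - 0.788*exp(z) - 2.2458)*exp(z)/(-0.76*exp(2*z) + 0.2*exp(z) + 0.57)^2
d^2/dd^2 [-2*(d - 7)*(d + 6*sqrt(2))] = -4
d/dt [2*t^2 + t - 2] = 4*t + 1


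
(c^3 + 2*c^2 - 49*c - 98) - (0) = c^3 + 2*c^2 - 49*c - 98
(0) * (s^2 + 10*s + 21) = 0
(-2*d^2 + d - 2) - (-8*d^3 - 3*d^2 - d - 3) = 8*d^3 + d^2 + 2*d + 1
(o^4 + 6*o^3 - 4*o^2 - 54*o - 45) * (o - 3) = o^5 + 3*o^4 - 22*o^3 - 42*o^2 + 117*o + 135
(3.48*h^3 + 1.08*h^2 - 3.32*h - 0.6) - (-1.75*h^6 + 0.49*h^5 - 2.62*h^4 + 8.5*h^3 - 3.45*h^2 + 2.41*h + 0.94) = 1.75*h^6 - 0.49*h^5 + 2.62*h^4 - 5.02*h^3 + 4.53*h^2 - 5.73*h - 1.54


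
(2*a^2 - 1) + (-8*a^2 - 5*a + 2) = -6*a^2 - 5*a + 1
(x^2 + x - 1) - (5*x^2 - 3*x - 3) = -4*x^2 + 4*x + 2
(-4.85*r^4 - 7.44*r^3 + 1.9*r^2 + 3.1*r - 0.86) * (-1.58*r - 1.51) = 7.663*r^5 + 19.0787*r^4 + 8.2324*r^3 - 7.767*r^2 - 3.3222*r + 1.2986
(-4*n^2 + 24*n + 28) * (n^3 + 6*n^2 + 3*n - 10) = -4*n^5 + 160*n^3 + 280*n^2 - 156*n - 280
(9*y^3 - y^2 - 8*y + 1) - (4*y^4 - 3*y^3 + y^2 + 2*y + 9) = -4*y^4 + 12*y^3 - 2*y^2 - 10*y - 8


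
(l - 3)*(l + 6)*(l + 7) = l^3 + 10*l^2 + 3*l - 126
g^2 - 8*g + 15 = (g - 5)*(g - 3)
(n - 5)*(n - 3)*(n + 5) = n^3 - 3*n^2 - 25*n + 75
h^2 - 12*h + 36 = (h - 6)^2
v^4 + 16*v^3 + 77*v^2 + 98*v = v*(v + 2)*(v + 7)^2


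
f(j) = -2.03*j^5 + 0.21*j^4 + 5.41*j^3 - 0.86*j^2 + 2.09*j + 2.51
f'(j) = -10.15*j^4 + 0.84*j^3 + 16.23*j^2 - 1.72*j + 2.09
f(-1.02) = -3.79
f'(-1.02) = 8.85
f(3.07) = -377.58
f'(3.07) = -727.53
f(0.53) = 4.11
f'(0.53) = 5.06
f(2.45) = -89.60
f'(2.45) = -258.05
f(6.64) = -24231.63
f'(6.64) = -18778.35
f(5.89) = -13047.20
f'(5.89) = -11489.29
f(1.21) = 8.55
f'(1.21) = 3.50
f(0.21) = 2.96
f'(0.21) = 2.43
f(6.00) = -14360.47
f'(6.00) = -12396.91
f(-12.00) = 499988.63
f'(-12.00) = -209562.07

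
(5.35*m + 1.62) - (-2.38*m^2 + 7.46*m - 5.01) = 2.38*m^2 - 2.11*m + 6.63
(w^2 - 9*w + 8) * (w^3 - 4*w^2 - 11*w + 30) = w^5 - 13*w^4 + 33*w^3 + 97*w^2 - 358*w + 240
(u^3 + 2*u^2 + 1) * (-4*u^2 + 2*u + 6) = -4*u^5 - 6*u^4 + 10*u^3 + 8*u^2 + 2*u + 6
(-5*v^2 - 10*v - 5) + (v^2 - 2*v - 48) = -4*v^2 - 12*v - 53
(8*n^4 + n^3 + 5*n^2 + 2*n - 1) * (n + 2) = 8*n^5 + 17*n^4 + 7*n^3 + 12*n^2 + 3*n - 2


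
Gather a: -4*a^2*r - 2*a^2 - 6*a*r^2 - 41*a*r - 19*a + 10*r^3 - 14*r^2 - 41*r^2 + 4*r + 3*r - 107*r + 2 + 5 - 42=a^2*(-4*r - 2) + a*(-6*r^2 - 41*r - 19) + 10*r^3 - 55*r^2 - 100*r - 35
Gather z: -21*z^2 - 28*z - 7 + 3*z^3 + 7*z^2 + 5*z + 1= 3*z^3 - 14*z^2 - 23*z - 6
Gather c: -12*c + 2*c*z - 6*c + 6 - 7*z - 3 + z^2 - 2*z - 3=c*(2*z - 18) + z^2 - 9*z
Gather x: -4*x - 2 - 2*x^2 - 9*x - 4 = -2*x^2 - 13*x - 6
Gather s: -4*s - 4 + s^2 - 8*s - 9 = s^2 - 12*s - 13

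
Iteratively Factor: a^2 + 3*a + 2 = (a + 2)*(a + 1)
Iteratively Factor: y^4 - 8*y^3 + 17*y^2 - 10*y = (y)*(y^3 - 8*y^2 + 17*y - 10) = y*(y - 2)*(y^2 - 6*y + 5) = y*(y - 2)*(y - 1)*(y - 5)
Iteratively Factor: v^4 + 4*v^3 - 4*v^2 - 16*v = (v - 2)*(v^3 + 6*v^2 + 8*v) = v*(v - 2)*(v^2 + 6*v + 8) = v*(v - 2)*(v + 2)*(v + 4)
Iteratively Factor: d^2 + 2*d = (d)*(d + 2)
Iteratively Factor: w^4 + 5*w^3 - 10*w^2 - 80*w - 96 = (w + 4)*(w^3 + w^2 - 14*w - 24) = (w + 3)*(w + 4)*(w^2 - 2*w - 8) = (w - 4)*(w + 3)*(w + 4)*(w + 2)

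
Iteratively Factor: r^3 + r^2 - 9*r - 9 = (r + 3)*(r^2 - 2*r - 3) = (r + 1)*(r + 3)*(r - 3)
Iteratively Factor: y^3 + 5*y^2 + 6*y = (y + 3)*(y^2 + 2*y) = y*(y + 3)*(y + 2)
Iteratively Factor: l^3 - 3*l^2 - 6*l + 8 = (l - 1)*(l^2 - 2*l - 8) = (l - 4)*(l - 1)*(l + 2)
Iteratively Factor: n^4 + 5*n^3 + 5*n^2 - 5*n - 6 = (n + 2)*(n^3 + 3*n^2 - n - 3) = (n + 1)*(n + 2)*(n^2 + 2*n - 3) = (n - 1)*(n + 1)*(n + 2)*(n + 3)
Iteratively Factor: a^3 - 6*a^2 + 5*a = (a - 5)*(a^2 - a) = (a - 5)*(a - 1)*(a)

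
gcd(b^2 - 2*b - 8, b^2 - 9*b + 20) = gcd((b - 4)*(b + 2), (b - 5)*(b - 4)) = b - 4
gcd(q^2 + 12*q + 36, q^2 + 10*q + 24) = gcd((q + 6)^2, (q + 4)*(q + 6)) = q + 6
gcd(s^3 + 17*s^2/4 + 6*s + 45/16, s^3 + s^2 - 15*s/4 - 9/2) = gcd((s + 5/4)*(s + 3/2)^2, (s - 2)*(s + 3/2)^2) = s^2 + 3*s + 9/4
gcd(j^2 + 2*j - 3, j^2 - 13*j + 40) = 1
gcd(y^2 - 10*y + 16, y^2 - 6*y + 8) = y - 2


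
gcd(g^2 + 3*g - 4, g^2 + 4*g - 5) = g - 1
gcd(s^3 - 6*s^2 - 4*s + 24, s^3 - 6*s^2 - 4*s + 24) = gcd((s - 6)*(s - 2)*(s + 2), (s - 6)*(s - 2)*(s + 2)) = s^3 - 6*s^2 - 4*s + 24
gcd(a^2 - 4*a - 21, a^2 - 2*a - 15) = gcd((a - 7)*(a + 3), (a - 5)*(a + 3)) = a + 3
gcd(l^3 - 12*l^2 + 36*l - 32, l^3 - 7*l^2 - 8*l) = l - 8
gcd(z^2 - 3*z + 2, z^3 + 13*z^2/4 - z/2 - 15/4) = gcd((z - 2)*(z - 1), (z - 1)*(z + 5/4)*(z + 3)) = z - 1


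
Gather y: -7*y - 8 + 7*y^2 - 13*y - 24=7*y^2 - 20*y - 32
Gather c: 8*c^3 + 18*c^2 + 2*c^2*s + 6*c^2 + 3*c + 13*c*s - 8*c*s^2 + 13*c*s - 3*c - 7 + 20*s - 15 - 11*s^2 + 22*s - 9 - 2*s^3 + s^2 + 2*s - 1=8*c^3 + c^2*(2*s + 24) + c*(-8*s^2 + 26*s) - 2*s^3 - 10*s^2 + 44*s - 32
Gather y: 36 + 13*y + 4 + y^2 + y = y^2 + 14*y + 40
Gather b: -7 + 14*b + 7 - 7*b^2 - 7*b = -7*b^2 + 7*b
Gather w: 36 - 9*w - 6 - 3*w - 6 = 24 - 12*w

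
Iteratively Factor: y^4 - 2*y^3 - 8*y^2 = (y)*(y^3 - 2*y^2 - 8*y) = y^2*(y^2 - 2*y - 8) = y^2*(y - 4)*(y + 2)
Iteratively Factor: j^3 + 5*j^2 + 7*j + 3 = (j + 3)*(j^2 + 2*j + 1) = (j + 1)*(j + 3)*(j + 1)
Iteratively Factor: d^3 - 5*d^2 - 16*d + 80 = (d - 5)*(d^2 - 16) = (d - 5)*(d - 4)*(d + 4)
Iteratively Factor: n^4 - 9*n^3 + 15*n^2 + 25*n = (n - 5)*(n^3 - 4*n^2 - 5*n) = n*(n - 5)*(n^2 - 4*n - 5) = n*(n - 5)*(n + 1)*(n - 5)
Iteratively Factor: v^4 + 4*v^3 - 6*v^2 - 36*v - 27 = (v - 3)*(v^3 + 7*v^2 + 15*v + 9) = (v - 3)*(v + 1)*(v^2 + 6*v + 9) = (v - 3)*(v + 1)*(v + 3)*(v + 3)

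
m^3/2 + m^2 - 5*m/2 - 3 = (m/2 + 1/2)*(m - 2)*(m + 3)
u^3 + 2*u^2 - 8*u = u*(u - 2)*(u + 4)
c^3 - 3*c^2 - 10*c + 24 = (c - 4)*(c - 2)*(c + 3)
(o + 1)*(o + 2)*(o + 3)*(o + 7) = o^4 + 13*o^3 + 53*o^2 + 83*o + 42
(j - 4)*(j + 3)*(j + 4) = j^3 + 3*j^2 - 16*j - 48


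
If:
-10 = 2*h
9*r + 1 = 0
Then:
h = -5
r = -1/9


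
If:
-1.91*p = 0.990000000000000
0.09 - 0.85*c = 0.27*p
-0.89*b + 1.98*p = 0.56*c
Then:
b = -1.32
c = 0.27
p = -0.52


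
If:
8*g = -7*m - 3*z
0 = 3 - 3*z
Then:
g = -7*m/8 - 3/8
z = 1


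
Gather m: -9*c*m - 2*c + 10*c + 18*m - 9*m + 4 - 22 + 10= 8*c + m*(9 - 9*c) - 8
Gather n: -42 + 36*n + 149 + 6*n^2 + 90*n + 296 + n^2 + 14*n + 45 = 7*n^2 + 140*n + 448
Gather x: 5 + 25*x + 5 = 25*x + 10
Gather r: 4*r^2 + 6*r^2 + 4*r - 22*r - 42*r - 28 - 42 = 10*r^2 - 60*r - 70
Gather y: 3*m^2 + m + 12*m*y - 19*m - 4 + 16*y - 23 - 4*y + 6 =3*m^2 - 18*m + y*(12*m + 12) - 21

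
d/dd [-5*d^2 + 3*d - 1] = 3 - 10*d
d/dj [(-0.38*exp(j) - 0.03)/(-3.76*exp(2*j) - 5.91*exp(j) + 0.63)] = (-(0.38*exp(j) + 0.03)*(7.52*exp(j) + 5.91) + 1.4288*exp(2*j) + 2.2458*exp(j) - 0.2394)*exp(j)/(3.76*exp(2*j) + 5.91*exp(j) - 0.63)^2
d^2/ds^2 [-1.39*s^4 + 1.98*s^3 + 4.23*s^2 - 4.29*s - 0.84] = -16.68*s^2 + 11.88*s + 8.46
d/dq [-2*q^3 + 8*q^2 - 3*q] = -6*q^2 + 16*q - 3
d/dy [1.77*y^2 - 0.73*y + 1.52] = 3.54*y - 0.73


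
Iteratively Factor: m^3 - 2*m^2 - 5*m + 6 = (m - 1)*(m^2 - m - 6) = (m - 3)*(m - 1)*(m + 2)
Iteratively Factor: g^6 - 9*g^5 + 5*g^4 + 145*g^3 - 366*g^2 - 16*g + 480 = (g - 2)*(g^5 - 7*g^4 - 9*g^3 + 127*g^2 - 112*g - 240) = (g - 3)*(g - 2)*(g^4 - 4*g^3 - 21*g^2 + 64*g + 80) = (g - 3)*(g - 2)*(g + 1)*(g^3 - 5*g^2 - 16*g + 80) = (g - 3)*(g - 2)*(g + 1)*(g + 4)*(g^2 - 9*g + 20) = (g - 4)*(g - 3)*(g - 2)*(g + 1)*(g + 4)*(g - 5)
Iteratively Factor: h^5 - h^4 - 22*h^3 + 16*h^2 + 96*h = (h + 2)*(h^4 - 3*h^3 - 16*h^2 + 48*h) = (h - 3)*(h + 2)*(h^3 - 16*h) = (h - 3)*(h + 2)*(h + 4)*(h^2 - 4*h) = (h - 4)*(h - 3)*(h + 2)*(h + 4)*(h)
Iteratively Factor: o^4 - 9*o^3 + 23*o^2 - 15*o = (o - 5)*(o^3 - 4*o^2 + 3*o) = (o - 5)*(o - 1)*(o^2 - 3*o) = (o - 5)*(o - 3)*(o - 1)*(o)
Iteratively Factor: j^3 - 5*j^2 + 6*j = (j - 2)*(j^2 - 3*j) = j*(j - 2)*(j - 3)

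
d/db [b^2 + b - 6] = 2*b + 1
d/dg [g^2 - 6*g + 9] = 2*g - 6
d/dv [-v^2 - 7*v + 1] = -2*v - 7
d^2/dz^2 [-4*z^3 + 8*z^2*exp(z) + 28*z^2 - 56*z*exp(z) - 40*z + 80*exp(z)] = 8*z^2*exp(z) - 24*z*exp(z) - 24*z - 16*exp(z) + 56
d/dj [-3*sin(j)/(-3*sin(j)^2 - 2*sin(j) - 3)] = 9*cos(j)^3/(3*sin(j)^2 + 2*sin(j) + 3)^2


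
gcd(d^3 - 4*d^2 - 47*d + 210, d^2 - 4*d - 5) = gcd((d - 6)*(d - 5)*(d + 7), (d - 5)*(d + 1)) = d - 5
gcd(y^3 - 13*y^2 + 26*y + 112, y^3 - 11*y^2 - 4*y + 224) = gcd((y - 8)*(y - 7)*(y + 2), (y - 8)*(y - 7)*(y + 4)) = y^2 - 15*y + 56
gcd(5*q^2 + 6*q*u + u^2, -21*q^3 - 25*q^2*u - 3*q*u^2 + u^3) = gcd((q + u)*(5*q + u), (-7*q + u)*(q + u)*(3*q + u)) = q + u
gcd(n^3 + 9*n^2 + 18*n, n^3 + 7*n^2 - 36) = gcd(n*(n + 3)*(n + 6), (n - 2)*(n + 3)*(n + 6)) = n^2 + 9*n + 18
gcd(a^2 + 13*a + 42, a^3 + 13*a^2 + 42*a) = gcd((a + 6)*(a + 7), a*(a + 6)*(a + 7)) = a^2 + 13*a + 42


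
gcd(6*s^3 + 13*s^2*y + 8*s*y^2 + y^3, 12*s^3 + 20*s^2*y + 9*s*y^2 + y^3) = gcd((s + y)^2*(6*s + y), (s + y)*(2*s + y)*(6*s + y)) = 6*s^2 + 7*s*y + y^2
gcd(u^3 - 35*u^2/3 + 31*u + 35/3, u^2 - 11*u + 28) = u - 7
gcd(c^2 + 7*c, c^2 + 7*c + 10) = 1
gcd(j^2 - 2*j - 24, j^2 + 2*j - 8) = j + 4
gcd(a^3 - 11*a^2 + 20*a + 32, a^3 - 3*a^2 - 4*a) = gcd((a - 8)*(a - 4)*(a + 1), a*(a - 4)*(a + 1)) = a^2 - 3*a - 4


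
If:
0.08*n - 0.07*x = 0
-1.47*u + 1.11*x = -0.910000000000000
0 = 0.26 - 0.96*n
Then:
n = 0.27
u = 0.85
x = 0.31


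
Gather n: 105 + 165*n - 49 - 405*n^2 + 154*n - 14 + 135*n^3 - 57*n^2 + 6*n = 135*n^3 - 462*n^2 + 325*n + 42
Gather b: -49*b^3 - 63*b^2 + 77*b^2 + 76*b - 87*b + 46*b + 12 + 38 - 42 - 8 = -49*b^3 + 14*b^2 + 35*b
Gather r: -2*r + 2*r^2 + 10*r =2*r^2 + 8*r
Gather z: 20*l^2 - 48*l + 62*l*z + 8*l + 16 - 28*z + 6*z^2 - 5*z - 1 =20*l^2 - 40*l + 6*z^2 + z*(62*l - 33) + 15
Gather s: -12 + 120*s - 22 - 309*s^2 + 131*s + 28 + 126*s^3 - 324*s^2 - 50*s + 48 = 126*s^3 - 633*s^2 + 201*s + 42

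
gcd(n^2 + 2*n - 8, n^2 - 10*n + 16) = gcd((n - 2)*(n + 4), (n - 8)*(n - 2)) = n - 2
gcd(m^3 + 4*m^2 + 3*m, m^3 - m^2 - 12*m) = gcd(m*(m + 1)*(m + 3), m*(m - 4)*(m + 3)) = m^2 + 3*m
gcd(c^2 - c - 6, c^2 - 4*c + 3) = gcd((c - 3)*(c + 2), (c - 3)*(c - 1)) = c - 3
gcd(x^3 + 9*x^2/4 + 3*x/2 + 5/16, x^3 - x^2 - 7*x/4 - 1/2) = x^2 + x + 1/4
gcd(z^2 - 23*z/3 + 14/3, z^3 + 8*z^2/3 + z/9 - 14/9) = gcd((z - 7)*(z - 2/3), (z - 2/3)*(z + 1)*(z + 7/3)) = z - 2/3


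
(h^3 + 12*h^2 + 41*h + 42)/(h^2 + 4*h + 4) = (h^2 + 10*h + 21)/(h + 2)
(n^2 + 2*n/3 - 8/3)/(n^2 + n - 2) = (n - 4/3)/(n - 1)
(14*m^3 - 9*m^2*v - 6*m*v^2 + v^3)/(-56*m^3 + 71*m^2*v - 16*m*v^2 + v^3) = (2*m + v)/(-8*m + v)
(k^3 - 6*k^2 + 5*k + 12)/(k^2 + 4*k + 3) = (k^2 - 7*k + 12)/(k + 3)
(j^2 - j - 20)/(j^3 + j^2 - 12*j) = (j - 5)/(j*(j - 3))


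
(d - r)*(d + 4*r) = d^2 + 3*d*r - 4*r^2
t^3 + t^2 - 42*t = t*(t - 6)*(t + 7)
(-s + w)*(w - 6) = -s*w + 6*s + w^2 - 6*w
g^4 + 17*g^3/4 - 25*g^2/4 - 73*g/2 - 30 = (g - 3)*(g + 5/4)*(g + 2)*(g + 4)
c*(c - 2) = c^2 - 2*c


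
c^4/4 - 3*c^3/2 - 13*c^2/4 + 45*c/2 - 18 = (c/4 + 1)*(c - 6)*(c - 3)*(c - 1)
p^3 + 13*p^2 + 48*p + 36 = (p + 1)*(p + 6)^2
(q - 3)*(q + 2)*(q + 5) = q^3 + 4*q^2 - 11*q - 30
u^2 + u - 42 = (u - 6)*(u + 7)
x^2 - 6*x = x*(x - 6)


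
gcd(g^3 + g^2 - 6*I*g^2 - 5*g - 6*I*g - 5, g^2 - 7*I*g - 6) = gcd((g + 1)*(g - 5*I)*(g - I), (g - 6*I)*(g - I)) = g - I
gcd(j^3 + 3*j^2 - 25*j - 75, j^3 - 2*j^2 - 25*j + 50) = j^2 - 25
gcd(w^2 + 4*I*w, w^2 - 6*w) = w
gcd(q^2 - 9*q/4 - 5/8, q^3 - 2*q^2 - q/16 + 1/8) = q + 1/4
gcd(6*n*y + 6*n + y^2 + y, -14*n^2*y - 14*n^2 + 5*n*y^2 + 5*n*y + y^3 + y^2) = y + 1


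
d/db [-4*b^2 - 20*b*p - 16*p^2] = -8*b - 20*p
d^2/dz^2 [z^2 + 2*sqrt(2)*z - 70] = 2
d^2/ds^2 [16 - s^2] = -2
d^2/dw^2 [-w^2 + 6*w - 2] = -2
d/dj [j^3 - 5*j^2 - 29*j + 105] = 3*j^2 - 10*j - 29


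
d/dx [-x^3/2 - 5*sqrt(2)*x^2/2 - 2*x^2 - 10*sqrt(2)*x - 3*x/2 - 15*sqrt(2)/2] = -3*x^2/2 - 5*sqrt(2)*x - 4*x - 10*sqrt(2) - 3/2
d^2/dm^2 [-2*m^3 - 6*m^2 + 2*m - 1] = -12*m - 12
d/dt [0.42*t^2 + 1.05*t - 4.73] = 0.84*t + 1.05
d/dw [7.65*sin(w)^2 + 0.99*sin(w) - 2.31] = (15.3*sin(w) + 0.99)*cos(w)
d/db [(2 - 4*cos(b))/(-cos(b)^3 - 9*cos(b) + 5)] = 2*(3*cos(b) - 3*cos(2*b)/2 + cos(3*b) - 1/2)*sin(b)/(cos(b)^3 + 9*cos(b) - 5)^2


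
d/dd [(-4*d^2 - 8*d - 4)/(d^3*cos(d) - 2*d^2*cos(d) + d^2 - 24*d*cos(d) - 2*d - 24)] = 4*(2*(d + 1)*(-d^3*cos(d) + 2*d^2*cos(d) - d^2 + 24*d*cos(d) + 2*d + 24) - (d^2 + 2*d + 1)*(d^3*sin(d) - 2*d^2*sin(d) - 3*d^2*cos(d) - 24*d*sin(d) + 4*d*cos(d) - 2*d + 24*cos(d) + 2))/((d - 6)^2*(d + 4)^2*(d*cos(d) + 1)^2)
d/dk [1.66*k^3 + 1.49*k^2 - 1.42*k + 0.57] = 4.98*k^2 + 2.98*k - 1.42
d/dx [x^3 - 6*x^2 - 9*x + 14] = 3*x^2 - 12*x - 9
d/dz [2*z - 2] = 2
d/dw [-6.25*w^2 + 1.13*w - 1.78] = 1.13 - 12.5*w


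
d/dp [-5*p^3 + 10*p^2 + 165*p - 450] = -15*p^2 + 20*p + 165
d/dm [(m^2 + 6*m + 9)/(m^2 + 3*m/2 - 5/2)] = 2*(-9*m^2 - 46*m - 57)/(4*m^4 + 12*m^3 - 11*m^2 - 30*m + 25)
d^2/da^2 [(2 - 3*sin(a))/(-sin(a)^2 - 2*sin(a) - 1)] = (-3*sin(a)^2 + 23*sin(a) - 24)/(sin(a) + 1)^3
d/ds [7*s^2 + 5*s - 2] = 14*s + 5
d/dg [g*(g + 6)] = 2*g + 6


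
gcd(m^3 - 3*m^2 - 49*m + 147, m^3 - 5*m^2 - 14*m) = m - 7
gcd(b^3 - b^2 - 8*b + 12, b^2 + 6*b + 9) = b + 3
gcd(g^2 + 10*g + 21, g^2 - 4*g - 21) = g + 3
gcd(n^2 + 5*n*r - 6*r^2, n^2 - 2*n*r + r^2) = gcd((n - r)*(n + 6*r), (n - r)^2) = -n + r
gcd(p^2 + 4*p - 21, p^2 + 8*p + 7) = p + 7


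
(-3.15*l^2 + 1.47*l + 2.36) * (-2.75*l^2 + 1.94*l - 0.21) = 8.6625*l^4 - 10.1535*l^3 - 2.9767*l^2 + 4.2697*l - 0.4956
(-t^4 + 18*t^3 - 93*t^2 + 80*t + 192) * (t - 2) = -t^5 + 20*t^4 - 129*t^3 + 266*t^2 + 32*t - 384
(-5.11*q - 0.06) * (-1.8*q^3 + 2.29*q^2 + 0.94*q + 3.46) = 9.198*q^4 - 11.5939*q^3 - 4.9408*q^2 - 17.737*q - 0.2076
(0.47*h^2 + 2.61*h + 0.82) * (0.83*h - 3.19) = 0.3901*h^3 + 0.667*h^2 - 7.6453*h - 2.6158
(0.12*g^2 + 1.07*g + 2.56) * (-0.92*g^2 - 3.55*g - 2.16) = -0.1104*g^4 - 1.4104*g^3 - 6.4129*g^2 - 11.3992*g - 5.5296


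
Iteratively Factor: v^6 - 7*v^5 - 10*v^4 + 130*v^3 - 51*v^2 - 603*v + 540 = (v - 1)*(v^5 - 6*v^4 - 16*v^3 + 114*v^2 + 63*v - 540) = (v - 1)*(v + 3)*(v^4 - 9*v^3 + 11*v^2 + 81*v - 180) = (v - 5)*(v - 1)*(v + 3)*(v^3 - 4*v^2 - 9*v + 36) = (v - 5)*(v - 3)*(v - 1)*(v + 3)*(v^2 - v - 12) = (v - 5)*(v - 3)*(v - 1)*(v + 3)^2*(v - 4)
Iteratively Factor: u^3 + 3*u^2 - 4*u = (u + 4)*(u^2 - u) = u*(u + 4)*(u - 1)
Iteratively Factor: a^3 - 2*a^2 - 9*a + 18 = (a + 3)*(a^2 - 5*a + 6) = (a - 2)*(a + 3)*(a - 3)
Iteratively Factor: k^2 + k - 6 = (k - 2)*(k + 3)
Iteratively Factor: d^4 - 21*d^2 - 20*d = (d)*(d^3 - 21*d - 20) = d*(d + 1)*(d^2 - d - 20) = d*(d - 5)*(d + 1)*(d + 4)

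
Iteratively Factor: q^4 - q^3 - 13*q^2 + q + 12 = (q + 3)*(q^3 - 4*q^2 - q + 4) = (q - 1)*(q + 3)*(q^2 - 3*q - 4) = (q - 1)*(q + 1)*(q + 3)*(q - 4)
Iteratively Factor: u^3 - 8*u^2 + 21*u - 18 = (u - 2)*(u^2 - 6*u + 9) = (u - 3)*(u - 2)*(u - 3)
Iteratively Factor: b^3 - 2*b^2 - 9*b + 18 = (b - 3)*(b^2 + b - 6) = (b - 3)*(b - 2)*(b + 3)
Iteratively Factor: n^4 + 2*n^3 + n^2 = (n + 1)*(n^3 + n^2) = (n + 1)^2*(n^2) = n*(n + 1)^2*(n)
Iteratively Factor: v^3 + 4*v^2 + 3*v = (v)*(v^2 + 4*v + 3) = v*(v + 3)*(v + 1)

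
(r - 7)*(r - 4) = r^2 - 11*r + 28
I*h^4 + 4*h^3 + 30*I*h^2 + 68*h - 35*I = (h - 7*I)*(h - I)*(h + 5*I)*(I*h + 1)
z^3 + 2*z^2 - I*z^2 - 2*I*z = z*(z + 2)*(z - I)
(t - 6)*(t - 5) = t^2 - 11*t + 30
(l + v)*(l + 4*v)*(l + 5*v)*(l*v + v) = l^4*v + 10*l^3*v^2 + l^3*v + 29*l^2*v^3 + 10*l^2*v^2 + 20*l*v^4 + 29*l*v^3 + 20*v^4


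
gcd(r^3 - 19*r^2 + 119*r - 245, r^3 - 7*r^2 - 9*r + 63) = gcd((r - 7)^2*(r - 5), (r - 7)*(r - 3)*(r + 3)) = r - 7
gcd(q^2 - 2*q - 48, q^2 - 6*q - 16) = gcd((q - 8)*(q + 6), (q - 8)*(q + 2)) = q - 8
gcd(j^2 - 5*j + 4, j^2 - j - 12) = j - 4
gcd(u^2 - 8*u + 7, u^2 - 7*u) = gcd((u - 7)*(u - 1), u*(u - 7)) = u - 7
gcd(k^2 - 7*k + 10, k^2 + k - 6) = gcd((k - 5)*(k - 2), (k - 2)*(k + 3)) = k - 2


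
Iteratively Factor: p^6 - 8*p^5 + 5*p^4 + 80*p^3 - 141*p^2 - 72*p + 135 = (p - 5)*(p^5 - 3*p^4 - 10*p^3 + 30*p^2 + 9*p - 27) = (p - 5)*(p - 3)*(p^4 - 10*p^2 + 9) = (p - 5)*(p - 3)*(p + 3)*(p^3 - 3*p^2 - p + 3) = (p - 5)*(p - 3)^2*(p + 3)*(p^2 - 1) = (p - 5)*(p - 3)^2*(p + 1)*(p + 3)*(p - 1)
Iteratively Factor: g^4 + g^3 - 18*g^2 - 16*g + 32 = (g - 4)*(g^3 + 5*g^2 + 2*g - 8) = (g - 4)*(g + 2)*(g^2 + 3*g - 4) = (g - 4)*(g - 1)*(g + 2)*(g + 4)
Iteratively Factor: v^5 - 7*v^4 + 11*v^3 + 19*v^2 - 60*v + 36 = (v - 1)*(v^4 - 6*v^3 + 5*v^2 + 24*v - 36) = (v - 1)*(v + 2)*(v^3 - 8*v^2 + 21*v - 18) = (v - 3)*(v - 1)*(v + 2)*(v^2 - 5*v + 6) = (v - 3)^2*(v - 1)*(v + 2)*(v - 2)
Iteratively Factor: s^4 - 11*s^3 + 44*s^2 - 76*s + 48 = (s - 4)*(s^3 - 7*s^2 + 16*s - 12) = (s - 4)*(s - 3)*(s^2 - 4*s + 4) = (s - 4)*(s - 3)*(s - 2)*(s - 2)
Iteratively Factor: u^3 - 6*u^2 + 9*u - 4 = (u - 4)*(u^2 - 2*u + 1) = (u - 4)*(u - 1)*(u - 1)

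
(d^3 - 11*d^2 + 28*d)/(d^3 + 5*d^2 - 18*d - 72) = d*(d - 7)/(d^2 + 9*d + 18)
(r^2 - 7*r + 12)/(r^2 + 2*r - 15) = (r - 4)/(r + 5)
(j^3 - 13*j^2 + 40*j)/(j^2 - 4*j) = (j^2 - 13*j + 40)/(j - 4)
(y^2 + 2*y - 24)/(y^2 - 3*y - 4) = (y + 6)/(y + 1)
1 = 1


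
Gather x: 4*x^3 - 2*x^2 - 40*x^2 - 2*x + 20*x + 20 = 4*x^3 - 42*x^2 + 18*x + 20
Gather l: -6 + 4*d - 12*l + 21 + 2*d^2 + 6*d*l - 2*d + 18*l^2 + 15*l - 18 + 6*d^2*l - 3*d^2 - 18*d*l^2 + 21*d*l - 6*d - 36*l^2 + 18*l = -d^2 - 4*d + l^2*(-18*d - 18) + l*(6*d^2 + 27*d + 21) - 3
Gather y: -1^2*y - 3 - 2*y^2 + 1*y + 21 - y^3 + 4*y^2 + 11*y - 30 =-y^3 + 2*y^2 + 11*y - 12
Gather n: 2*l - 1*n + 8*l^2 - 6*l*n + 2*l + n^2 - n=8*l^2 + 4*l + n^2 + n*(-6*l - 2)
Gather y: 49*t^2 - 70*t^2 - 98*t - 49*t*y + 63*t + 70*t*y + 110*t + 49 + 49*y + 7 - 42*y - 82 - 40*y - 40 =-21*t^2 + 75*t + y*(21*t - 33) - 66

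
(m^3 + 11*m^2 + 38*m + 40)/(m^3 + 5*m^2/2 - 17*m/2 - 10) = 2*(m^2 + 7*m + 10)/(2*m^2 - 3*m - 5)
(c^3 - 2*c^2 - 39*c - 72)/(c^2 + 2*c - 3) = (c^2 - 5*c - 24)/(c - 1)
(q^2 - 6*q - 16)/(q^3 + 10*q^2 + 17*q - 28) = (q^2 - 6*q - 16)/(q^3 + 10*q^2 + 17*q - 28)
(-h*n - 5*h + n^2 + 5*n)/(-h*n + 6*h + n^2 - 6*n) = (n + 5)/(n - 6)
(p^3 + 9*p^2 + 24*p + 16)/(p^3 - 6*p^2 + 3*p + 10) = (p^2 + 8*p + 16)/(p^2 - 7*p + 10)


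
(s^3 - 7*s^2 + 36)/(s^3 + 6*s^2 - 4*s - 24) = (s^2 - 9*s + 18)/(s^2 + 4*s - 12)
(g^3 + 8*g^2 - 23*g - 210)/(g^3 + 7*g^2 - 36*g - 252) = (g - 5)/(g - 6)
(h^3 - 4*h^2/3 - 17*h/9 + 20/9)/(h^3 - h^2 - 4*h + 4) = (h^2 - h/3 - 20/9)/(h^2 - 4)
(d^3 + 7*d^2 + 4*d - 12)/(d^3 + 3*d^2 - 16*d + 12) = (d + 2)/(d - 2)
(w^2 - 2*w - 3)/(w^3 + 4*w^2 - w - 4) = (w - 3)/(w^2 + 3*w - 4)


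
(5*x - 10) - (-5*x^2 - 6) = 5*x^2 + 5*x - 4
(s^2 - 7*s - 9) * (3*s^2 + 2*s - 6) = 3*s^4 - 19*s^3 - 47*s^2 + 24*s + 54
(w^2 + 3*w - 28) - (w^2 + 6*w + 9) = -3*w - 37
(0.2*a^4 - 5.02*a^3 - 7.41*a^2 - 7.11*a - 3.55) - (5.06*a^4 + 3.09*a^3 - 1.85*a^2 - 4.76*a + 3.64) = -4.86*a^4 - 8.11*a^3 - 5.56*a^2 - 2.35*a - 7.19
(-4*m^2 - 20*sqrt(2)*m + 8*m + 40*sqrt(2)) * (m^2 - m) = -4*m^4 - 20*sqrt(2)*m^3 + 12*m^3 - 8*m^2 + 60*sqrt(2)*m^2 - 40*sqrt(2)*m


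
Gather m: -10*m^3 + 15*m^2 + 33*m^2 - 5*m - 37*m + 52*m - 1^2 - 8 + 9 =-10*m^3 + 48*m^2 + 10*m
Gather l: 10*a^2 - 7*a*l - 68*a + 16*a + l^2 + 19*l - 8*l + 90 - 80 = 10*a^2 - 52*a + l^2 + l*(11 - 7*a) + 10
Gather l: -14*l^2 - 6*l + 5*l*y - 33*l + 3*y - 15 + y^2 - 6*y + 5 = -14*l^2 + l*(5*y - 39) + y^2 - 3*y - 10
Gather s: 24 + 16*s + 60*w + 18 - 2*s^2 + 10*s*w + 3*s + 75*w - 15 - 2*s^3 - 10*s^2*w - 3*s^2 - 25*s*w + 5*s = -2*s^3 + s^2*(-10*w - 5) + s*(24 - 15*w) + 135*w + 27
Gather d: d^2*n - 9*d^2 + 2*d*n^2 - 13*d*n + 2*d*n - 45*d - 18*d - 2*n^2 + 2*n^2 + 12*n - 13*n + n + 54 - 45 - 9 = d^2*(n - 9) + d*(2*n^2 - 11*n - 63)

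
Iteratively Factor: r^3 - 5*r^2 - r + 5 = (r - 5)*(r^2 - 1) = (r - 5)*(r - 1)*(r + 1)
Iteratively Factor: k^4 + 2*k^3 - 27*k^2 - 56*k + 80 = (k - 1)*(k^3 + 3*k^2 - 24*k - 80) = (k - 1)*(k + 4)*(k^2 - k - 20) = (k - 1)*(k + 4)^2*(k - 5)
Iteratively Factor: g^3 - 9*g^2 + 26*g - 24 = (g - 2)*(g^2 - 7*g + 12) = (g - 3)*(g - 2)*(g - 4)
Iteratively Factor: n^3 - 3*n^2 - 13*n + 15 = (n + 3)*(n^2 - 6*n + 5) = (n - 5)*(n + 3)*(n - 1)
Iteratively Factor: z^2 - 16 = (z - 4)*(z + 4)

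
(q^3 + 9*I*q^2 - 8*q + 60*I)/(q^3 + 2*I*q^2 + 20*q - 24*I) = (q + 5*I)/(q - 2*I)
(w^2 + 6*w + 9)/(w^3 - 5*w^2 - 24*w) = (w + 3)/(w*(w - 8))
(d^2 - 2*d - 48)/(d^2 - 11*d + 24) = (d + 6)/(d - 3)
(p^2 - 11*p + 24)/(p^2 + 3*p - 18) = (p - 8)/(p + 6)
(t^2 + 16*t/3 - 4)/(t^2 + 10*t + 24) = (t - 2/3)/(t + 4)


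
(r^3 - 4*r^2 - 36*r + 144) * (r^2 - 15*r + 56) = r^5 - 19*r^4 + 80*r^3 + 460*r^2 - 4176*r + 8064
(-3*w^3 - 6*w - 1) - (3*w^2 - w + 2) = -3*w^3 - 3*w^2 - 5*w - 3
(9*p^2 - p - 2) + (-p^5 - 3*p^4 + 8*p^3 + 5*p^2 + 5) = -p^5 - 3*p^4 + 8*p^3 + 14*p^2 - p + 3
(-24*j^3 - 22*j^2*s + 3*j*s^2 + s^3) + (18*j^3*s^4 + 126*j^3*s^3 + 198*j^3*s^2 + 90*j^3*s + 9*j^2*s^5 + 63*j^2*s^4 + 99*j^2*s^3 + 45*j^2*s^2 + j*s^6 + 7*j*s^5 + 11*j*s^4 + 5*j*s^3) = 18*j^3*s^4 + 126*j^3*s^3 + 198*j^3*s^2 + 90*j^3*s - 24*j^3 + 9*j^2*s^5 + 63*j^2*s^4 + 99*j^2*s^3 + 45*j^2*s^2 - 22*j^2*s + j*s^6 + 7*j*s^5 + 11*j*s^4 + 5*j*s^3 + 3*j*s^2 + s^3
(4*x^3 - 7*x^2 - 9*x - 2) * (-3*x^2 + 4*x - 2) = -12*x^5 + 37*x^4 - 9*x^3 - 16*x^2 + 10*x + 4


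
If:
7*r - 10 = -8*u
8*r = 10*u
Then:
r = 50/67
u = 40/67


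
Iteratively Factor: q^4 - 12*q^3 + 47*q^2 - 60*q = (q - 4)*(q^3 - 8*q^2 + 15*q) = q*(q - 4)*(q^2 - 8*q + 15) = q*(q - 4)*(q - 3)*(q - 5)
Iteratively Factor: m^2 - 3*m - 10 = (m + 2)*(m - 5)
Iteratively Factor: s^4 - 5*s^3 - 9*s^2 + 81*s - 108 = (s - 3)*(s^3 - 2*s^2 - 15*s + 36) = (s - 3)*(s + 4)*(s^2 - 6*s + 9) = (s - 3)^2*(s + 4)*(s - 3)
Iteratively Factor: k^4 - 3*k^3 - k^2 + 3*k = (k - 1)*(k^3 - 2*k^2 - 3*k) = k*(k - 1)*(k^2 - 2*k - 3) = k*(k - 3)*(k - 1)*(k + 1)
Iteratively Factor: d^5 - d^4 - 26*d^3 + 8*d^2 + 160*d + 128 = (d - 4)*(d^4 + 3*d^3 - 14*d^2 - 48*d - 32) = (d - 4)*(d + 1)*(d^3 + 2*d^2 - 16*d - 32) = (d - 4)*(d + 1)*(d + 4)*(d^2 - 2*d - 8) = (d - 4)*(d + 1)*(d + 2)*(d + 4)*(d - 4)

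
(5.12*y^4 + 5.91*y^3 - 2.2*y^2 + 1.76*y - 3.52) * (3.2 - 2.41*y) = -12.3392*y^5 + 2.1409*y^4 + 24.214*y^3 - 11.2816*y^2 + 14.1152*y - 11.264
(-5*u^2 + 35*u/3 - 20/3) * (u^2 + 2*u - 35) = -5*u^4 + 5*u^3/3 + 575*u^2/3 - 1265*u/3 + 700/3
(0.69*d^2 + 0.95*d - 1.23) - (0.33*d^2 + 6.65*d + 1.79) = 0.36*d^2 - 5.7*d - 3.02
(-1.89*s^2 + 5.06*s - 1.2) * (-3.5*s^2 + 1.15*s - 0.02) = 6.615*s^4 - 19.8835*s^3 + 10.0568*s^2 - 1.4812*s + 0.024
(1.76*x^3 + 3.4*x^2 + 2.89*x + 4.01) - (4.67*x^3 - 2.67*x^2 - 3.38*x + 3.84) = -2.91*x^3 + 6.07*x^2 + 6.27*x + 0.17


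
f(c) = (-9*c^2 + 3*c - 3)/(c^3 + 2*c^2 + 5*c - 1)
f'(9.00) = 0.06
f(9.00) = -0.75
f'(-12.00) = 0.08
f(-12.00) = 0.89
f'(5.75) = 0.09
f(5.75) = -1.00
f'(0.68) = 0.98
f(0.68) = -1.41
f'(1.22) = -0.05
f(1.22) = -1.29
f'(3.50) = 0.10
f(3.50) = -1.23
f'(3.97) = 0.10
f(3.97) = -1.18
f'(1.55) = -0.05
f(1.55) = -1.31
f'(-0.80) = -1.79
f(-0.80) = 2.64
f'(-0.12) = 3.16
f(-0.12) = 2.22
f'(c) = (3 - 18*c)/(c^3 + 2*c^2 + 5*c - 1) + (-9*c^2 + 3*c - 3)*(-3*c^2 - 4*c - 5)/(c^3 + 2*c^2 + 5*c - 1)^2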